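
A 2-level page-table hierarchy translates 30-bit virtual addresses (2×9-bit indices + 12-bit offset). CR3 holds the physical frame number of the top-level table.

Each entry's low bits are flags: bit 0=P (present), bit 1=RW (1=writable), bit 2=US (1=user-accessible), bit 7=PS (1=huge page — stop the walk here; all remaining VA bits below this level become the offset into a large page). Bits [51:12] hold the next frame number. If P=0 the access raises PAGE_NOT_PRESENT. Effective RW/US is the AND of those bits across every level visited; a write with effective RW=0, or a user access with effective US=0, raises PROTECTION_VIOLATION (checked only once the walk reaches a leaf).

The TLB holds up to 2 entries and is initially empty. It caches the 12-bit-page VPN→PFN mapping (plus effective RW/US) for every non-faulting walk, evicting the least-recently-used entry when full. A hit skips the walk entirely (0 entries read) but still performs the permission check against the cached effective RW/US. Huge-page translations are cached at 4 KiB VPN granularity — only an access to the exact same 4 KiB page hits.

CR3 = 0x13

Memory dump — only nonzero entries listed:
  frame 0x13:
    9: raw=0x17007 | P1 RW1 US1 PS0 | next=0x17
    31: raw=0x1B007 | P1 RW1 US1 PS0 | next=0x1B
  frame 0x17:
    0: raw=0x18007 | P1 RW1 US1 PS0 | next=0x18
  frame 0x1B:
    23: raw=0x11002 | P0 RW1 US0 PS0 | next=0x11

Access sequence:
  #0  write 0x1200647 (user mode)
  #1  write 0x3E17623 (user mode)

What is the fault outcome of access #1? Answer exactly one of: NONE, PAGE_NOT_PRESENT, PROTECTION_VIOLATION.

Per-access translation:
#0 VA=0x1200647 (w,user):
  L0: frame=0x13 idx=9 entry=0x17007 [P=1 RW=1 US=1 PS=0]
  L1: frame=0x17 idx=0 entry=0x18007 [P=1 RW=1 US=1 PS=0]
  ⇒ phys 0x18647  [2 reads]
#1 VA=0x3E17623 (w,user):
  L0: frame=0x13 idx=31 entry=0x1B007 [P=1 RW=1 US=1 PS=0]
  L1: frame=0x1B idx=23 entry=0x11002 [P=0 RW=1 US=0 PS=0]
  → PAGE_NOT_PRESENT  (2 entries read)

Access #1 fault: PAGE_NOT_PRESENT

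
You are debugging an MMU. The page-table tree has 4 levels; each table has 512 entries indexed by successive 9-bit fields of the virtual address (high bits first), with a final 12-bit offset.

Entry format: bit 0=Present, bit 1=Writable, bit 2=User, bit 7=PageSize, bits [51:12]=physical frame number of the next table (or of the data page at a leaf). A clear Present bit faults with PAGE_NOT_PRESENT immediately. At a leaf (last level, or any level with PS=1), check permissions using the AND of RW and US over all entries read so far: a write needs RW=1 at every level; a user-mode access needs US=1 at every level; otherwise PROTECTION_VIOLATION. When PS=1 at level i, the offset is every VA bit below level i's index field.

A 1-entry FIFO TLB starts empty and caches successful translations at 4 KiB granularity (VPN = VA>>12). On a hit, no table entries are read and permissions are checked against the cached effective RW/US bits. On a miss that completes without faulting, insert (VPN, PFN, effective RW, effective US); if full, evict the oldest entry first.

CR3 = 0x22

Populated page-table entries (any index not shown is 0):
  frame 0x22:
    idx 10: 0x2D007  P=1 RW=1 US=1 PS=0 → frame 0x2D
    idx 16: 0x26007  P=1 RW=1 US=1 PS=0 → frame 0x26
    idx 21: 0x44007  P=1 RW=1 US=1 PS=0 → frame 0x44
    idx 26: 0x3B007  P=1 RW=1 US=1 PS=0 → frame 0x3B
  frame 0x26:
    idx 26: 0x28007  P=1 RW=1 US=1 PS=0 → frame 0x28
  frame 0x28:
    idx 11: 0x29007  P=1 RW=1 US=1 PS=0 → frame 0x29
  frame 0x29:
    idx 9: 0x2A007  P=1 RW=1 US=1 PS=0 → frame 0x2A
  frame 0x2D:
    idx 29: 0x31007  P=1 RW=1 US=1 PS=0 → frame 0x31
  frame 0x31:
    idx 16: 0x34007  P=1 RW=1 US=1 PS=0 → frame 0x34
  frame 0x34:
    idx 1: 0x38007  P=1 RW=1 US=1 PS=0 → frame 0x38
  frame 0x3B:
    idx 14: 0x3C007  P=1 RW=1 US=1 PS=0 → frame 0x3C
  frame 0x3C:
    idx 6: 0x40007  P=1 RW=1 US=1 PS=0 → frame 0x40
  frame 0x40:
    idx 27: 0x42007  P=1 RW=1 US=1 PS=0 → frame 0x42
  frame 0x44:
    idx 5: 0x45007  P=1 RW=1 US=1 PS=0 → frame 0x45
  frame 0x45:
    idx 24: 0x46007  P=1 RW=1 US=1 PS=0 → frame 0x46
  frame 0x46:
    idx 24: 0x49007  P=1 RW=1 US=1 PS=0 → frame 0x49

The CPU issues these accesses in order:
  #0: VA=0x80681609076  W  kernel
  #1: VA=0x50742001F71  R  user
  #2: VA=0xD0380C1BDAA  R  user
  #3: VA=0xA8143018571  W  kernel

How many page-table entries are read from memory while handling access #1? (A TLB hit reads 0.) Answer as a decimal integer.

Per-access translation:
#0 VA=0x80681609076 (w,kernel):
  [0] read 0x22 idx=16: raw=0x26007 flags P=1 W=1 U=1 S=0
  [1] read 0x26 idx=26: raw=0x28007 flags P=1 W=1 U=1 S=0
  [2] read 0x28 idx=11: raw=0x29007 flags P=1 W=1 U=1 S=0
  [3] read 0x29 idx=9: raw=0x2A007 flags P=1 W=1 U=1 S=0
  ⇒ phys 0x2A076  [4 reads]
#1 VA=0x50742001F71 (r,user):
  [0] read 0x22 idx=10: raw=0x2D007 flags P=1 W=1 U=1 S=0
  [1] read 0x2D idx=29: raw=0x31007 flags P=1 W=1 U=1 S=0
  [2] read 0x31 idx=16: raw=0x34007 flags P=1 W=1 U=1 S=0
  [3] read 0x34 idx=1: raw=0x38007 flags P=1 W=1 U=1 S=0
  ⇒ phys 0x38F71  [4 reads]
#2 VA=0xD0380C1BDAA (r,user):
  [0] read 0x22 idx=26: raw=0x3B007 flags P=1 W=1 U=1 S=0
  [1] read 0x3B idx=14: raw=0x3C007 flags P=1 W=1 U=1 S=0
  [2] read 0x3C idx=6: raw=0x40007 flags P=1 W=1 U=1 S=0
  [3] read 0x40 idx=27: raw=0x42007 flags P=1 W=1 U=1 S=0
  ⇒ phys 0x42DAA  [4 reads]
#3 VA=0xA8143018571 (w,kernel):
  [0] read 0x22 idx=21: raw=0x44007 flags P=1 W=1 U=1 S=0
  [1] read 0x44 idx=5: raw=0x45007 flags P=1 W=1 U=1 S=0
  [2] read 0x45 idx=24: raw=0x46007 flags P=1 W=1 U=1 S=0
  [3] read 0x46 idx=24: raw=0x49007 flags P=1 W=1 U=1 S=0
  ⇒ phys 0x49571  [4 reads]

Entries read for #1: 4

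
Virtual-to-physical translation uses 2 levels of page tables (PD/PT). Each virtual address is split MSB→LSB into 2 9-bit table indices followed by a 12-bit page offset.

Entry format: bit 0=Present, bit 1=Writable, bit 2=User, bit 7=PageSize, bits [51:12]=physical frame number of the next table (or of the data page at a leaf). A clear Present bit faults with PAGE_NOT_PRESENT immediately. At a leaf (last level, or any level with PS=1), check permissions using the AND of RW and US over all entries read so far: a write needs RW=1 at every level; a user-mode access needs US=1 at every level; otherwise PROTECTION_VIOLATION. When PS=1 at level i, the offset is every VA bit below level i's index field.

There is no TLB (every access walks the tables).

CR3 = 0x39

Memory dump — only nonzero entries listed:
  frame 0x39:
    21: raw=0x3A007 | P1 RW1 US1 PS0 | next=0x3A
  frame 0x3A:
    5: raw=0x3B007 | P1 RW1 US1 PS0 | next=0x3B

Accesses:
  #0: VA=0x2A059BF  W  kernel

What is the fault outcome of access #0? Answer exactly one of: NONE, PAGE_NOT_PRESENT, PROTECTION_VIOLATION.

Per-access translation:
#0 VA=0x2A059BF (w,kernel):
  [0] read 0x39 idx=21: raw=0x3A007 flags P=1 W=1 U=1 S=0
  [1] read 0x3A idx=5: raw=0x3B007 flags P=1 W=1 U=1 S=0
  ✓ 0x3B9BF  — 2 lookups

Access #0 fault: NONE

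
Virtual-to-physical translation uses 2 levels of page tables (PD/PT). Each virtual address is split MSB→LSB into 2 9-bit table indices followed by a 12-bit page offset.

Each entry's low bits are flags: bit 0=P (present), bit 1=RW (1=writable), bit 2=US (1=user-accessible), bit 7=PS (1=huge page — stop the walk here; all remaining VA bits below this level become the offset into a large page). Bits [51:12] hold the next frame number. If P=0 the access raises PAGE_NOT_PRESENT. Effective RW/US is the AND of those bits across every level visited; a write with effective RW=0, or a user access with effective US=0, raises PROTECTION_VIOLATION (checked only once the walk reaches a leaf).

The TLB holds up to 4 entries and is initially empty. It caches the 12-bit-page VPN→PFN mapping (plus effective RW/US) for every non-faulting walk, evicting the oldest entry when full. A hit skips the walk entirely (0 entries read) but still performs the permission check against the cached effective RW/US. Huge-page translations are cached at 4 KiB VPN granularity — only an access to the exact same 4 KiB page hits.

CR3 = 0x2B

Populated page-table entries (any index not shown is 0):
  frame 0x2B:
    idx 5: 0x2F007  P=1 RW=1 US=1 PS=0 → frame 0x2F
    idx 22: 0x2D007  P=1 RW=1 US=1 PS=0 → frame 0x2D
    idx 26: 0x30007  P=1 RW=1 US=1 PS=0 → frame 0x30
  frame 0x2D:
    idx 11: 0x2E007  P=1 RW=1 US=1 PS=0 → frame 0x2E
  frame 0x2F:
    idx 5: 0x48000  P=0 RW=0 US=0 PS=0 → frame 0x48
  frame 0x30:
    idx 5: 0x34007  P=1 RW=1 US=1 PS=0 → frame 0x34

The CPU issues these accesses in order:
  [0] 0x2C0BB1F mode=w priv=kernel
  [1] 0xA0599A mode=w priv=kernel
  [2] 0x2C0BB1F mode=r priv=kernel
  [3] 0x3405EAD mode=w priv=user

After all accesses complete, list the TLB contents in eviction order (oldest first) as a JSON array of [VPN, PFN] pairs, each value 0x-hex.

Trace:
#0 VA=0x2C0BB1F (w,kernel):
  L0 @0x2B[22] → 0x2D007  P=1,RW=1,US=1,PS=0
  L1 @0x2D[11] → 0x2E007  P=1,RW=1,US=1,PS=0
  → PA=0x2EB1F  (2 entries read)
#1 VA=0xA0599A (w,kernel):
  L0 @0x2B[5] → 0x2F007  P=1,RW=1,US=1,PS=0
  L1 @0x2F[5] → 0x48000  P=0,RW=0,US=0,PS=0
  → PAGE_NOT_PRESENT  (2 entries read)
#2 VA=0x2C0BB1F (r,kernel):
  TLB hit vpn=0x2C0B → PA=0x2EB1F
#3 VA=0x3405EAD (w,user):
  L0 @0x2B[26] → 0x30007  P=1,RW=1,US=1,PS=0
  L1 @0x30[5] → 0x34007  P=1,RW=1,US=1,PS=0
  → PA=0x34EAD  (2 entries read)

TLB: [["0x2C0B", "0x2E"], ["0x3405", "0x34"]]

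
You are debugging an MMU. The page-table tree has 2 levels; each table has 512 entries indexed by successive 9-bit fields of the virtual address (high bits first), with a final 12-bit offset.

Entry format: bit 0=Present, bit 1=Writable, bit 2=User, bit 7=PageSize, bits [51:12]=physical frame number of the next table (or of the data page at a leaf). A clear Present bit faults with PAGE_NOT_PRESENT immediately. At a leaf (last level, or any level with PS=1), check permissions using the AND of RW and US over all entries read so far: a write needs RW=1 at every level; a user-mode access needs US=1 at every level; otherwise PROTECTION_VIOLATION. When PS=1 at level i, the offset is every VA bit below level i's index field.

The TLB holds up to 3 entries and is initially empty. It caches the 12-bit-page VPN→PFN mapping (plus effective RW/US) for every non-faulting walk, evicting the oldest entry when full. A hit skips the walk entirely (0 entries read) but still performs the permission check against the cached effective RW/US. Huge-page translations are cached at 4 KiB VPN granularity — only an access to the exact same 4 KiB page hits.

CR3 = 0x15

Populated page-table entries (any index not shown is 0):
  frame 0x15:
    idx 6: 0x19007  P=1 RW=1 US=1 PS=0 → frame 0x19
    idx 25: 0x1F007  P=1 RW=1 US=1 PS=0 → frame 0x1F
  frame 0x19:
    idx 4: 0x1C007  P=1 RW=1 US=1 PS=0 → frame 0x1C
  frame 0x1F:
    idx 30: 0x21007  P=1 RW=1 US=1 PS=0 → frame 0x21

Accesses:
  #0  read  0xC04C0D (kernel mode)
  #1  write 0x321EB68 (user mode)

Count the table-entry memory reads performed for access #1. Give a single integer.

Trace:
#0 VA=0xC04C0D (r,kernel):
  [0] read 0x15 idx=6: raw=0x19007 flags P=1 W=1 U=1 S=0
  [1] read 0x19 idx=4: raw=0x1C007 flags P=1 W=1 U=1 S=0
  ⇒ phys 0x1CC0D  [2 reads]
#1 VA=0x321EB68 (w,user):
  [0] read 0x15 idx=25: raw=0x1F007 flags P=1 W=1 U=1 S=0
  [1] read 0x1F idx=30: raw=0x21007 flags P=1 W=1 U=1 S=0
  ⇒ phys 0x21B68  [2 reads]

Entries read for #1: 2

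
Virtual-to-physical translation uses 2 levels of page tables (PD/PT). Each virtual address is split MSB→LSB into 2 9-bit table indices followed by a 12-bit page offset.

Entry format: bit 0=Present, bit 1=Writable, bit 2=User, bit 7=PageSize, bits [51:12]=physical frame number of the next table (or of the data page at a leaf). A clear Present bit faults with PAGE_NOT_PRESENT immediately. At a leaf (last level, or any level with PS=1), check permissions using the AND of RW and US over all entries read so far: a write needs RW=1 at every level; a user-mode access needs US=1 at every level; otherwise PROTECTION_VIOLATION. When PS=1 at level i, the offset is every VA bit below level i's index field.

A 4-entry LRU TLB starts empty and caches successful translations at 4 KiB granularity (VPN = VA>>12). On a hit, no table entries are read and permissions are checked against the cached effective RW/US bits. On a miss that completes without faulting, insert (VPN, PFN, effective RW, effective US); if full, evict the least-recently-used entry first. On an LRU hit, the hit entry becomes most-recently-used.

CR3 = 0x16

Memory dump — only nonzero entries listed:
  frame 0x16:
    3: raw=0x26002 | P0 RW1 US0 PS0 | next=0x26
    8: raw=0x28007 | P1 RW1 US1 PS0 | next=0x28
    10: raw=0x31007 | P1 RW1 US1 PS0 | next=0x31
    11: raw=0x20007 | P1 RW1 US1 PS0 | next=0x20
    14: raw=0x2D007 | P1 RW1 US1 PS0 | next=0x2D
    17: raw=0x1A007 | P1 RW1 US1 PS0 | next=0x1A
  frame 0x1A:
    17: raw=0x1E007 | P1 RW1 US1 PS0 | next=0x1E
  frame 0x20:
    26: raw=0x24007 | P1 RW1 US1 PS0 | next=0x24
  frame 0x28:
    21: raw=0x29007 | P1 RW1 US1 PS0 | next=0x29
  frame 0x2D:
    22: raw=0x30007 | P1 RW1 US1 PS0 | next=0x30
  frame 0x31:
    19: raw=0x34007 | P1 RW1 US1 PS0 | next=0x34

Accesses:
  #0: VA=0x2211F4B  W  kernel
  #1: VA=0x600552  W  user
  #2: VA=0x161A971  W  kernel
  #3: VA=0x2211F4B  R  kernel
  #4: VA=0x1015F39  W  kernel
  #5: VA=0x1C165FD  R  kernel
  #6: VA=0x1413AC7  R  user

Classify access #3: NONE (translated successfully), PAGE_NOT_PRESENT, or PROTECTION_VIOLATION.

Per-access translation:
#0 VA=0x2211F4B (w,kernel):
  L0: frame=0x16 idx=17 entry=0x1A007 [P=1 RW=1 US=1 PS=0]
  L1: frame=0x1A idx=17 entry=0x1E007 [P=1 RW=1 US=1 PS=0]
  ⇒ phys 0x1EF4B  [2 reads]
#1 VA=0x600552 (w,user):
  L0: frame=0x16 idx=3 entry=0x26002 [P=0 RW=1 US=0 PS=0]
  ⇒ fault: PAGE_NOT_PRESENT  — 1 lookups
#2 VA=0x161A971 (w,kernel):
  L0: frame=0x16 idx=11 entry=0x20007 [P=1 RW=1 US=1 PS=0]
  L1: frame=0x20 idx=26 entry=0x24007 [P=1 RW=1 US=1 PS=0]
  ⇒ phys 0x24971  [2 reads]
#3 VA=0x2211F4B (r,kernel):
  TLB hit vpn=0x2211 → PA=0x1EF4B
#4 VA=0x1015F39 (w,kernel):
  L0: frame=0x16 idx=8 entry=0x28007 [P=1 RW=1 US=1 PS=0]
  L1: frame=0x28 idx=21 entry=0x29007 [P=1 RW=1 US=1 PS=0]
  ⇒ phys 0x29F39  [2 reads]
#5 VA=0x1C165FD (r,kernel):
  L0: frame=0x16 idx=14 entry=0x2D007 [P=1 RW=1 US=1 PS=0]
  L1: frame=0x2D idx=22 entry=0x30007 [P=1 RW=1 US=1 PS=0]
  ⇒ phys 0x305FD  [2 reads]
#6 VA=0x1413AC7 (r,user):
  L0: frame=0x16 idx=10 entry=0x31007 [P=1 RW=1 US=1 PS=0]
  L1: frame=0x31 idx=19 entry=0x34007 [P=1 RW=1 US=1 PS=0]
  ⇒ phys 0x34AC7  [2 reads]

Access #3 fault: NONE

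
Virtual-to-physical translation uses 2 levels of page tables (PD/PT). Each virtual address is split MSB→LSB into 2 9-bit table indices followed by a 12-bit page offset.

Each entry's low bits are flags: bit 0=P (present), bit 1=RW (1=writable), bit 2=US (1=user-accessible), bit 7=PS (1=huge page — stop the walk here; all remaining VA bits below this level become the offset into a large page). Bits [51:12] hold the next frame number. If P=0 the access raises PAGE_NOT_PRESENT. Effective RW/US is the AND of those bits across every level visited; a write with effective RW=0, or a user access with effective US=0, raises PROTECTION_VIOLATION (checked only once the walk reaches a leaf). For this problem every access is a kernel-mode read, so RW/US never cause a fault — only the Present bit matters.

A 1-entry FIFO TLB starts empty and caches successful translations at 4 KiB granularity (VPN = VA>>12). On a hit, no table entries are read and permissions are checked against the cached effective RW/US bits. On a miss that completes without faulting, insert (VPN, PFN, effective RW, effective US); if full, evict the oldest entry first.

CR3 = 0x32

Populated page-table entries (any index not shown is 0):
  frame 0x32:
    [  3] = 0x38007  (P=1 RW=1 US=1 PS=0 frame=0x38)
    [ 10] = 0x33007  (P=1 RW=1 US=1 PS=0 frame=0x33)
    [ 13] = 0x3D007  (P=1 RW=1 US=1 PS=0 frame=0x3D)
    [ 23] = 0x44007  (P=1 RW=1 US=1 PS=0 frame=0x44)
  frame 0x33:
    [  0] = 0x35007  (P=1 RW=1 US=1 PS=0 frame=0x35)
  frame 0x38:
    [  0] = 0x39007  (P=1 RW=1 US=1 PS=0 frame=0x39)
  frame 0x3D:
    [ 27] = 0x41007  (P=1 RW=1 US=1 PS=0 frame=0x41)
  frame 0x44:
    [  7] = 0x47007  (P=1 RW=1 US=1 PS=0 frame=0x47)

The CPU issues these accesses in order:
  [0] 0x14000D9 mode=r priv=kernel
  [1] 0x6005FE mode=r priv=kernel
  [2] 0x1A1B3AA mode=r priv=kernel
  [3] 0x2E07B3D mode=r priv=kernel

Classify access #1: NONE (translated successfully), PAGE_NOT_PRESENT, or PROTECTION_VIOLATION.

Walk each access:
#0 VA=0x14000D9 (r,kernel):
  [0] read 0x32 idx=10: raw=0x33007 flags P=1 W=1 U=1 S=0
  [1] read 0x33 idx=0: raw=0x35007 flags P=1 W=1 U=1 S=0
  → PA=0x350D9  (2 entries read)
#1 VA=0x6005FE (r,kernel):
  [0] read 0x32 idx=3: raw=0x38007 flags P=1 W=1 U=1 S=0
  [1] read 0x38 idx=0: raw=0x39007 flags P=1 W=1 U=1 S=0
  → PA=0x395FE  (2 entries read)
#2 VA=0x1A1B3AA (r,kernel):
  [0] read 0x32 idx=13: raw=0x3D007 flags P=1 W=1 U=1 S=0
  [1] read 0x3D idx=27: raw=0x41007 flags P=1 W=1 U=1 S=0
  → PA=0x413AA  (2 entries read)
#3 VA=0x2E07B3D (r,kernel):
  [0] read 0x32 idx=23: raw=0x44007 flags P=1 W=1 U=1 S=0
  [1] read 0x44 idx=7: raw=0x47007 flags P=1 W=1 U=1 S=0
  → PA=0x47B3D  (2 entries read)

Access #1 fault: NONE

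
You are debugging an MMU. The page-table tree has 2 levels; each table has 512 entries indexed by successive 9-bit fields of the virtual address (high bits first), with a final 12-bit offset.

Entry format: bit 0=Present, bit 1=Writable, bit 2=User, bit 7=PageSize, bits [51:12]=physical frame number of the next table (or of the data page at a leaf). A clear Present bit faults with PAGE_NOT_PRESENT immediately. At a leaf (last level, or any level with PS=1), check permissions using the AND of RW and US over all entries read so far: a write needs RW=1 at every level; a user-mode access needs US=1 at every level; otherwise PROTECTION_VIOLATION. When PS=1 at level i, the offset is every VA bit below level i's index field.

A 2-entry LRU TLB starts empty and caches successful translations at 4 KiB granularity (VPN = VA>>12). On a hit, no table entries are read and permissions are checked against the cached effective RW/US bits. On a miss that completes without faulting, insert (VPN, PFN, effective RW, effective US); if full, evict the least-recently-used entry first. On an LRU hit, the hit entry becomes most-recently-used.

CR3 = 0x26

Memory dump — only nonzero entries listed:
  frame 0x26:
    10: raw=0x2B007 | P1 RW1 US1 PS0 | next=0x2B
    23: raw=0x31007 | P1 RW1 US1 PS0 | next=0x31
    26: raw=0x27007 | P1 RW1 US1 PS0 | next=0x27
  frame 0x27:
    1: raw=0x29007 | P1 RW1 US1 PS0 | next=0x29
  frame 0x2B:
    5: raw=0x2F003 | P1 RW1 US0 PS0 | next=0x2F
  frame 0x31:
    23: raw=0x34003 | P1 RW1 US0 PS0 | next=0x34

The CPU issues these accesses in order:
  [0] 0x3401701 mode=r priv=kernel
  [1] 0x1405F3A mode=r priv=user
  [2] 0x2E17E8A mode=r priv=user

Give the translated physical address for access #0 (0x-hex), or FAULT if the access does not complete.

Trace:
#0 VA=0x3401701 (r,kernel):
  lvl0: tbl 0x26, slot 26 ⇒ 0x27007 (P1/RW1/US1/PS0)
  lvl1: tbl 0x27, slot 1 ⇒ 0x29007 (P1/RW1/US1/PS0)
  ⇒ phys 0x29701  [2 reads]
#1 VA=0x1405F3A (r,user):
  lvl0: tbl 0x26, slot 10 ⇒ 0x2B007 (P1/RW1/US1/PS0)
  lvl1: tbl 0x2B, slot 5 ⇒ 0x2F003 (P1/RW1/US0/PS0)
  ✗ PROTECTION_VIOLATION  [2 reads]
#2 VA=0x2E17E8A (r,user):
  lvl0: tbl 0x26, slot 23 ⇒ 0x31007 (P1/RW1/US1/PS0)
  lvl1: tbl 0x31, slot 23 ⇒ 0x34003 (P1/RW1/US0/PS0)
  ✗ PROTECTION_VIOLATION  [2 reads]

Access #0 PA: 0x29701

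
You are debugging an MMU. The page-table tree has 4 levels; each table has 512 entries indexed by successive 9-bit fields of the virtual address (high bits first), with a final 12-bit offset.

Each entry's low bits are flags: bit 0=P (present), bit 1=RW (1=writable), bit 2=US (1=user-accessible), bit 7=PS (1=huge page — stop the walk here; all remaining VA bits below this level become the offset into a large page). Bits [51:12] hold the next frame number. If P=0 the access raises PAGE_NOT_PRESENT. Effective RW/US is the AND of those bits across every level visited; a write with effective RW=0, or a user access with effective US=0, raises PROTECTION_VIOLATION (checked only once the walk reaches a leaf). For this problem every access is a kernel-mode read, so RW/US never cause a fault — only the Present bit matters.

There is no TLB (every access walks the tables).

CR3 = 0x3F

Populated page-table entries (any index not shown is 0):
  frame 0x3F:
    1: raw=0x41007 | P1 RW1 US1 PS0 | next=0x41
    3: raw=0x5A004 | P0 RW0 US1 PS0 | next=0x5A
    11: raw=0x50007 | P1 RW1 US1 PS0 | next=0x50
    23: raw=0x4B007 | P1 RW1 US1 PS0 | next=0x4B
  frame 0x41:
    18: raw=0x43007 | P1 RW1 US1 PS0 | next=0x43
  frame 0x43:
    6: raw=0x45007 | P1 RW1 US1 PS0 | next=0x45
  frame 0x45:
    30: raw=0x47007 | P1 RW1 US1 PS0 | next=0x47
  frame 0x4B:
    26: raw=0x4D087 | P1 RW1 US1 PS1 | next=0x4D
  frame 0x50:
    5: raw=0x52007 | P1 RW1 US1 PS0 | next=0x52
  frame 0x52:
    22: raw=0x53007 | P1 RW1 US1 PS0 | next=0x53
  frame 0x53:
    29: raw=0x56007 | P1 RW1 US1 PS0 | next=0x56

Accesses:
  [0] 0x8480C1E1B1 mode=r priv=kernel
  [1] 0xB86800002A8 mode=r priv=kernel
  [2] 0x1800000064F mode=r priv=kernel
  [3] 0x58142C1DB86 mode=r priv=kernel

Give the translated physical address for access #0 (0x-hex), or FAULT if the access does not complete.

Per-access translation:
#0 VA=0x8480C1E1B1 (r,kernel):
  [0] read 0x3F idx=1: raw=0x41007 flags P=1 W=1 U=1 S=0
  [1] read 0x41 idx=18: raw=0x43007 flags P=1 W=1 U=1 S=0
  [2] read 0x43 idx=6: raw=0x45007 flags P=1 W=1 U=1 S=0
  [3] read 0x45 idx=30: raw=0x47007 flags P=1 W=1 U=1 S=0
  ⇒ phys 0x471B1  [4 reads]
#1 VA=0xB86800002A8 (r,kernel):
  [0] read 0x3F idx=23: raw=0x4B007 flags P=1 W=1 U=1 S=0
  [1] read 0x4B idx=26: raw=0x4D087 flags P=1 W=1 U=1 S=1
  ⇒ phys 0x4D2A8 (huge @L1)  [2 reads]
#2 VA=0x1800000064F (r,kernel):
  [0] read 0x3F idx=3: raw=0x5A004 flags P=0 W=0 U=1 S=0
  → PAGE_NOT_PRESENT  (1 entries read)
#3 VA=0x58142C1DB86 (r,kernel):
  [0] read 0x3F idx=11: raw=0x50007 flags P=1 W=1 U=1 S=0
  [1] read 0x50 idx=5: raw=0x52007 flags P=1 W=1 U=1 S=0
  [2] read 0x52 idx=22: raw=0x53007 flags P=1 W=1 U=1 S=0
  [3] read 0x53 idx=29: raw=0x56007 flags P=1 W=1 U=1 S=0
  ⇒ phys 0x56B86  [4 reads]

Access #0 PA: 0x471B1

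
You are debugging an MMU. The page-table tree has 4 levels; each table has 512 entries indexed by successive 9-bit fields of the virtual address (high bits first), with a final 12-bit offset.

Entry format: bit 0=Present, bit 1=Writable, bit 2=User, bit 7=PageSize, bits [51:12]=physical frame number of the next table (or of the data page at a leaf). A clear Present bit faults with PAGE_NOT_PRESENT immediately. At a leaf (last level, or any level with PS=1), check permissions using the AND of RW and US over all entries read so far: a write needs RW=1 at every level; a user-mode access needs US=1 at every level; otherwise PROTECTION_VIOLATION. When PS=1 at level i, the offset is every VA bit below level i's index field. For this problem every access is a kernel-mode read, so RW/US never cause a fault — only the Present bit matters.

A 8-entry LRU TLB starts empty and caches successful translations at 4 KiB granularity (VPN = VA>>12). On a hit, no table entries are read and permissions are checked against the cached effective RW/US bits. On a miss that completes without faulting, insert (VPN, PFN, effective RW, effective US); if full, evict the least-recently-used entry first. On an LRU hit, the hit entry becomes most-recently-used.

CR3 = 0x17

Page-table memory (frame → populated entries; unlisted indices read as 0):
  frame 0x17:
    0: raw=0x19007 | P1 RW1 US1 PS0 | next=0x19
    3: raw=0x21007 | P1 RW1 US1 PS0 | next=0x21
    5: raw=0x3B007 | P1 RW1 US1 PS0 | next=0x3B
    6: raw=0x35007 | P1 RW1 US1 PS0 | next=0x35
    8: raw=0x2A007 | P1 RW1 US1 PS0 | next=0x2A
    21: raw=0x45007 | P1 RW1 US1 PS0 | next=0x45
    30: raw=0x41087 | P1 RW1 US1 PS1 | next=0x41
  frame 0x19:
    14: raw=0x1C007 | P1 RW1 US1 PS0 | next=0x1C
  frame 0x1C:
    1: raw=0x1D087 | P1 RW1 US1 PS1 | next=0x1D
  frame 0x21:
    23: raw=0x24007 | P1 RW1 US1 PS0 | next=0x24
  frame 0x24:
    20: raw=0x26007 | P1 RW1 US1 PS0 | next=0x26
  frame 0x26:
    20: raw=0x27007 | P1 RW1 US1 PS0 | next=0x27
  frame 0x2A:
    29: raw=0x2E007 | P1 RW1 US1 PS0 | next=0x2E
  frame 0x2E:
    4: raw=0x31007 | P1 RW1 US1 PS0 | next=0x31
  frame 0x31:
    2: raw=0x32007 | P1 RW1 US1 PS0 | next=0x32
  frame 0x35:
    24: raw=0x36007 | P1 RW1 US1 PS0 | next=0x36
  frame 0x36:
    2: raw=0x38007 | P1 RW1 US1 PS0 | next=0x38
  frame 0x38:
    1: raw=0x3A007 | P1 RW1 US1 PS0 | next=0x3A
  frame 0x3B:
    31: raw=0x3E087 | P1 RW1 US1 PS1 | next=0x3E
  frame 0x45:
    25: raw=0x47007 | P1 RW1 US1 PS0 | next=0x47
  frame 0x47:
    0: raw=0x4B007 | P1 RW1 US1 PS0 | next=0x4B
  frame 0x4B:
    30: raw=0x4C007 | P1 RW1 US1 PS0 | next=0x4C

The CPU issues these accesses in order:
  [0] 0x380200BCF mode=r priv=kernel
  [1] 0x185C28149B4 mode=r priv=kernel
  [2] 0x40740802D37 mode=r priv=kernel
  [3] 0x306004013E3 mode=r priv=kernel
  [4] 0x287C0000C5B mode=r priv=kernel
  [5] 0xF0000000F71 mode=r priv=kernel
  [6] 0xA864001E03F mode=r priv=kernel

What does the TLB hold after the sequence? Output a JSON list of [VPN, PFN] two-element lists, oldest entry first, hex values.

Walk each access:
#0 VA=0x380200BCF (r,kernel):
  lvl0: tbl 0x17, slot 0 ⇒ 0x19007 (P1/RW1/US1/PS0)
  lvl1: tbl 0x19, slot 14 ⇒ 0x1C007 (P1/RW1/US1/PS0)
  lvl2: tbl 0x1C, slot 1 ⇒ 0x1D087 (P1/RW1/US1/PS1)
  → PA=0x1DBCF (huge @L2)  (3 entries read)
#1 VA=0x185C28149B4 (r,kernel):
  lvl0: tbl 0x17, slot 3 ⇒ 0x21007 (P1/RW1/US1/PS0)
  lvl1: tbl 0x21, slot 23 ⇒ 0x24007 (P1/RW1/US1/PS0)
  lvl2: tbl 0x24, slot 20 ⇒ 0x26007 (P1/RW1/US1/PS0)
  lvl3: tbl 0x26, slot 20 ⇒ 0x27007 (P1/RW1/US1/PS0)
  → PA=0x279B4  (4 entries read)
#2 VA=0x40740802D37 (r,kernel):
  lvl0: tbl 0x17, slot 8 ⇒ 0x2A007 (P1/RW1/US1/PS0)
  lvl1: tbl 0x2A, slot 29 ⇒ 0x2E007 (P1/RW1/US1/PS0)
  lvl2: tbl 0x2E, slot 4 ⇒ 0x31007 (P1/RW1/US1/PS0)
  lvl3: tbl 0x31, slot 2 ⇒ 0x32007 (P1/RW1/US1/PS0)
  → PA=0x32D37  (4 entries read)
#3 VA=0x306004013E3 (r,kernel):
  lvl0: tbl 0x17, slot 6 ⇒ 0x35007 (P1/RW1/US1/PS0)
  lvl1: tbl 0x35, slot 24 ⇒ 0x36007 (P1/RW1/US1/PS0)
  lvl2: tbl 0x36, slot 2 ⇒ 0x38007 (P1/RW1/US1/PS0)
  lvl3: tbl 0x38, slot 1 ⇒ 0x3A007 (P1/RW1/US1/PS0)
  → PA=0x3A3E3  (4 entries read)
#4 VA=0x287C0000C5B (r,kernel):
  lvl0: tbl 0x17, slot 5 ⇒ 0x3B007 (P1/RW1/US1/PS0)
  lvl1: tbl 0x3B, slot 31 ⇒ 0x3E087 (P1/RW1/US1/PS1)
  → PA=0x3EC5B (huge @L1)  (2 entries read)
#5 VA=0xF0000000F71 (r,kernel):
  lvl0: tbl 0x17, slot 30 ⇒ 0x41087 (P1/RW1/US1/PS1)
  → PA=0x41F71 (huge @L0)  (1 entries read)
#6 VA=0xA864001E03F (r,kernel):
  lvl0: tbl 0x17, slot 21 ⇒ 0x45007 (P1/RW1/US1/PS0)
  lvl1: tbl 0x45, slot 25 ⇒ 0x47007 (P1/RW1/US1/PS0)
  lvl2: tbl 0x47, slot 0 ⇒ 0x4B007 (P1/RW1/US1/PS0)
  lvl3: tbl 0x4B, slot 30 ⇒ 0x4C007 (P1/RW1/US1/PS0)
  → PA=0x4C03F  (4 entries read)

TLB: [["0x380200", "0x1D"], ["0x185C2814", "0x27"], ["0x40740802", "0x32"], ["0x30600401", "0x3A"], ["0x287C0000", "0x3E"], ["0xF0000000", "0x41"], ["0xA864001E", "0x4C"]]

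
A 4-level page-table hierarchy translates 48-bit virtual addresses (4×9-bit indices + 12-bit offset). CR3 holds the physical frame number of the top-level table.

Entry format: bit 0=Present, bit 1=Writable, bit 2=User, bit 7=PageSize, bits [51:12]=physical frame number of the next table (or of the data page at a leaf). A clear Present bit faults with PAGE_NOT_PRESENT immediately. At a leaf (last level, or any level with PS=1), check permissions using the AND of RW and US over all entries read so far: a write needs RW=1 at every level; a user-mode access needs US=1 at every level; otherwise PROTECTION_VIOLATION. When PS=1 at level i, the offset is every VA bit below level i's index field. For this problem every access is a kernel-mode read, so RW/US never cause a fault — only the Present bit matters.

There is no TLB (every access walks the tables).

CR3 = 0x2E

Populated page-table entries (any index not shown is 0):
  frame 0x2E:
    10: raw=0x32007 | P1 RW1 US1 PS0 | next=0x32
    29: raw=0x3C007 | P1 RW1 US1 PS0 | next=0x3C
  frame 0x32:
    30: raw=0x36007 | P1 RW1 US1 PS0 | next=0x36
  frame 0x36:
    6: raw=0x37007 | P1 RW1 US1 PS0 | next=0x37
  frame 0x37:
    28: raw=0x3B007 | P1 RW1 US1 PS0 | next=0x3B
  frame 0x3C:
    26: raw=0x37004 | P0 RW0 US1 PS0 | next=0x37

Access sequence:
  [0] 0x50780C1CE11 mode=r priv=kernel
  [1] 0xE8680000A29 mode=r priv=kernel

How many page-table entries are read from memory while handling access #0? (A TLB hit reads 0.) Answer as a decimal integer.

Trace:
#0 VA=0x50780C1CE11 (r,kernel):
  L0: frame=0x2E idx=10 entry=0x32007 [P=1 RW=1 US=1 PS=0]
  L1: frame=0x32 idx=30 entry=0x36007 [P=1 RW=1 US=1 PS=0]
  L2: frame=0x36 idx=6 entry=0x37007 [P=1 RW=1 US=1 PS=0]
  L3: frame=0x37 idx=28 entry=0x3B007 [P=1 RW=1 US=1 PS=0]
  ✓ 0x3BE11  — 4 lookups
#1 VA=0xE8680000A29 (r,kernel):
  L0: frame=0x2E idx=29 entry=0x3C007 [P=1 RW=1 US=1 PS=0]
  L1: frame=0x3C idx=26 entry=0x37004 [P=0 RW=0 US=1 PS=0]
  ✗ PAGE_NOT_PRESENT  [2 reads]

Entries read for #0: 4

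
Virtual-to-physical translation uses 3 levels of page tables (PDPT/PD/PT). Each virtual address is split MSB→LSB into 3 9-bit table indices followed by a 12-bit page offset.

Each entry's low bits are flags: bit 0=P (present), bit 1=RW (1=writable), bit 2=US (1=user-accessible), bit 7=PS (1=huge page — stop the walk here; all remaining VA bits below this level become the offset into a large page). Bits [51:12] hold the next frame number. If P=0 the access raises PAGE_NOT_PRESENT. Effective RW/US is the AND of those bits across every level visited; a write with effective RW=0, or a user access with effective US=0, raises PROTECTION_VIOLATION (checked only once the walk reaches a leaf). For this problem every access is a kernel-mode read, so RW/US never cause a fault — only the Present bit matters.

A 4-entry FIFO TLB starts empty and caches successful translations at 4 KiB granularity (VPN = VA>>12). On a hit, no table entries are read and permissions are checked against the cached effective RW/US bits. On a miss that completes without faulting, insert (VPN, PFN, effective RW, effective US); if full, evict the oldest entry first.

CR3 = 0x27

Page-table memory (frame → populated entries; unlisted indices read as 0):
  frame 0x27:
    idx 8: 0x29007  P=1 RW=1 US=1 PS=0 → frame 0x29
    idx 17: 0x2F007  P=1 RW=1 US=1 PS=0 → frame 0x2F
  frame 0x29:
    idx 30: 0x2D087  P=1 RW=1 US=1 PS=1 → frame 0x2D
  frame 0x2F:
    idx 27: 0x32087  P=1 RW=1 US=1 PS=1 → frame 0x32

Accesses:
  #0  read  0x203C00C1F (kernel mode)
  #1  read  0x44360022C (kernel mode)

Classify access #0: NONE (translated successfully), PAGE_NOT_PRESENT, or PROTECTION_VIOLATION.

Walk each access:
#0 VA=0x203C00C1F (r,kernel):
  [0] read 0x27 idx=8: raw=0x29007 flags P=1 W=1 U=1 S=0
  [1] read 0x29 idx=30: raw=0x2D087 flags P=1 W=1 U=1 S=1
  → PA=0x2DC1F (huge @L1)  (2 entries read)
#1 VA=0x44360022C (r,kernel):
  [0] read 0x27 idx=17: raw=0x2F007 flags P=1 W=1 U=1 S=0
  [1] read 0x2F idx=27: raw=0x32087 flags P=1 W=1 U=1 S=1
  → PA=0x3222C (huge @L1)  (2 entries read)

Access #0 fault: NONE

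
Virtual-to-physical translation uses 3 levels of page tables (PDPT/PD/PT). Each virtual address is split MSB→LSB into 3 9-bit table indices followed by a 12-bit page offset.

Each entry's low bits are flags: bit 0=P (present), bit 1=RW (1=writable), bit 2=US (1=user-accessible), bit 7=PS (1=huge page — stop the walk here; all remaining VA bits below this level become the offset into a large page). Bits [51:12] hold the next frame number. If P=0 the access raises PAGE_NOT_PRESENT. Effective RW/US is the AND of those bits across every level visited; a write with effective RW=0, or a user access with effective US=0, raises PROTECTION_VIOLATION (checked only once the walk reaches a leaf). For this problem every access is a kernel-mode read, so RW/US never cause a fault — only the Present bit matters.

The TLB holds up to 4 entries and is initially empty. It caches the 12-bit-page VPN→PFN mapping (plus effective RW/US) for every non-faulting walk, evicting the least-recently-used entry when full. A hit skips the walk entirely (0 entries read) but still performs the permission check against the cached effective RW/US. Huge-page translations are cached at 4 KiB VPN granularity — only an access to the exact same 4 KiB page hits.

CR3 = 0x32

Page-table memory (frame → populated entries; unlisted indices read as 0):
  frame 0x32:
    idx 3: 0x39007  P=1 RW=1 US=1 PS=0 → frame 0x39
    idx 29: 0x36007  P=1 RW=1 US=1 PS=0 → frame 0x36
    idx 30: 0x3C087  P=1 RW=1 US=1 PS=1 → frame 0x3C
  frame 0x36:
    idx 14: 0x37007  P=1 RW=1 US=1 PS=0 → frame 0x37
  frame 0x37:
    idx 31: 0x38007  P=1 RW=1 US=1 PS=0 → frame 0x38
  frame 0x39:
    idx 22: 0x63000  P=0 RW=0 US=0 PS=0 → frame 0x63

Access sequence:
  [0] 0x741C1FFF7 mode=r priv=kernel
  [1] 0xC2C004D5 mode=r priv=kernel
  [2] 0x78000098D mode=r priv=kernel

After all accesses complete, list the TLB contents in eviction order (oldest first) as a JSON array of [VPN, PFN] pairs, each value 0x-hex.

Per-access translation:
#0 VA=0x741C1FFF7 (r,kernel):
  L0 @0x32[29] → 0x36007  P=1,RW=1,US=1,PS=0
  L1 @0x36[14] → 0x37007  P=1,RW=1,US=1,PS=0
  L2 @0x37[31] → 0x38007  P=1,RW=1,US=1,PS=0
  ✓ 0x38FF7  — 3 lookups
#1 VA=0xC2C004D5 (r,kernel):
  L0 @0x32[3] → 0x39007  P=1,RW=1,US=1,PS=0
  L1 @0x39[22] → 0x63000  P=0,RW=0,US=0,PS=0
  ⇒ fault: PAGE_NOT_PRESENT  — 2 lookups
#2 VA=0x78000098D (r,kernel):
  L0 @0x32[30] → 0x3C087  P=1,RW=1,US=1,PS=1
  ✓ 0x3C98D (huge @L0)  — 1 lookups

TLB: [["0x741C1F", "0x38"], ["0x780000", "0x3C"]]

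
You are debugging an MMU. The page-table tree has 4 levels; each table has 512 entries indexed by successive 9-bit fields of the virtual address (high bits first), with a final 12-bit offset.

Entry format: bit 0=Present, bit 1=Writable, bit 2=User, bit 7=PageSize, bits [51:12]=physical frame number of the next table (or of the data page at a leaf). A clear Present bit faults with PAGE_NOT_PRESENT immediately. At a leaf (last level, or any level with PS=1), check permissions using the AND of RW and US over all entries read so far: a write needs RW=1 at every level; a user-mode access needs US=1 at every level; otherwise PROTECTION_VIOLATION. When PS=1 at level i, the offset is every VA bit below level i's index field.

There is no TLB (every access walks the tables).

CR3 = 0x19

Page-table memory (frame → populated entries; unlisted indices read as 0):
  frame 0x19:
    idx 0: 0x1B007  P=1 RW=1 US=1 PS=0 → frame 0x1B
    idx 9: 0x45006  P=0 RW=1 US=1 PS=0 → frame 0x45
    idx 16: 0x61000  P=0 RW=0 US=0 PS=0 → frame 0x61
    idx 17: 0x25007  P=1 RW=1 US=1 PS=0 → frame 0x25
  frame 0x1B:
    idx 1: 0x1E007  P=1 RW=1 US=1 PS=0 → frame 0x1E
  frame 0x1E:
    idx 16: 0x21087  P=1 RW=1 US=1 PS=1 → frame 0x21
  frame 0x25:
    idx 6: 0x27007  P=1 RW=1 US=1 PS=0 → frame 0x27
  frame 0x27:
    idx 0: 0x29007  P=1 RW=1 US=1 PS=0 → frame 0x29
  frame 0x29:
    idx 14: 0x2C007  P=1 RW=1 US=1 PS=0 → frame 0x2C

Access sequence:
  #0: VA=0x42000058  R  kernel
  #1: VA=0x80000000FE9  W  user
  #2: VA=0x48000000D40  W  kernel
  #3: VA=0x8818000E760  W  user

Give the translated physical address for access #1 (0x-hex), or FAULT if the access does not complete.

Trace:
#0 VA=0x42000058 (r,kernel):
  [0] read 0x19 idx=0: raw=0x1B007 flags P=1 W=1 U=1 S=0
  [1] read 0x1B idx=1: raw=0x1E007 flags P=1 W=1 U=1 S=0
  [2] read 0x1E idx=16: raw=0x21087 flags P=1 W=1 U=1 S=1
  ⇒ phys 0x21058 (huge @L2)  [3 reads]
#1 VA=0x80000000FE9 (w,user):
  [0] read 0x19 idx=16: raw=0x61000 flags P=0 W=0 U=0 S=0
  ⇒ fault: PAGE_NOT_PRESENT  — 1 lookups
#2 VA=0x48000000D40 (w,kernel):
  [0] read 0x19 idx=9: raw=0x45006 flags P=0 W=1 U=1 S=0
  ⇒ fault: PAGE_NOT_PRESENT  — 1 lookups
#3 VA=0x8818000E760 (w,user):
  [0] read 0x19 idx=17: raw=0x25007 flags P=1 W=1 U=1 S=0
  [1] read 0x25 idx=6: raw=0x27007 flags P=1 W=1 U=1 S=0
  [2] read 0x27 idx=0: raw=0x29007 flags P=1 W=1 U=1 S=0
  [3] read 0x29 idx=14: raw=0x2C007 flags P=1 W=1 U=1 S=0
  ⇒ phys 0x2C760  [4 reads]

Access #1 PA: FAULT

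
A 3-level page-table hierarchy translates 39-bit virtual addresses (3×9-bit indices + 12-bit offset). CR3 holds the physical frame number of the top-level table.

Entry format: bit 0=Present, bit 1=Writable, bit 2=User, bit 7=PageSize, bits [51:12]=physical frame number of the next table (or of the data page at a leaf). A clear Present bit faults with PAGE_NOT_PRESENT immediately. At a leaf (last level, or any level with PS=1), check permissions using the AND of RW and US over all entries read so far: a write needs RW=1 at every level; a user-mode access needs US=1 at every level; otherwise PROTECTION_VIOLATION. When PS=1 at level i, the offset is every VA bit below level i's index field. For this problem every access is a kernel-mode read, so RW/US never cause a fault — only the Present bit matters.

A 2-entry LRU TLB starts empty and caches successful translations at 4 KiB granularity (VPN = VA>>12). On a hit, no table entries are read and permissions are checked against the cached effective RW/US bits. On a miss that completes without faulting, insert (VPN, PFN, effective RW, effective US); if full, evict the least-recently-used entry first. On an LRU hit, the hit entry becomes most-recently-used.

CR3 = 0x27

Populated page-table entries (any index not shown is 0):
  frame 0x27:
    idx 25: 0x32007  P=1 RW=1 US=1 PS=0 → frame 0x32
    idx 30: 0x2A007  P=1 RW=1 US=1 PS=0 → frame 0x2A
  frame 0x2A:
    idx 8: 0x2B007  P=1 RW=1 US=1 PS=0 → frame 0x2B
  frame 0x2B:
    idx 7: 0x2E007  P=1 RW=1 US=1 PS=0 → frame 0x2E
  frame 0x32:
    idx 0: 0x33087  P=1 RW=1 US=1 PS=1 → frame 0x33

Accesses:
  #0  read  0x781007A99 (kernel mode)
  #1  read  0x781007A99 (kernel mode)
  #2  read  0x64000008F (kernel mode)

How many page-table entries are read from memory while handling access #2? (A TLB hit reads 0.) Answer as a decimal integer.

Trace:
#0 VA=0x781007A99 (r,kernel):
  L0 @0x27[30] → 0x2A007  P=1,RW=1,US=1,PS=0
  L1 @0x2A[8] → 0x2B007  P=1,RW=1,US=1,PS=0
  L2 @0x2B[7] → 0x2E007  P=1,RW=1,US=1,PS=0
  ✓ 0x2EA99  — 3 lookups
#1 VA=0x781007A99 (r,kernel):
  TLB hit vpn=0x781007 → PA=0x2EA99
#2 VA=0x64000008F (r,kernel):
  L0 @0x27[25] → 0x32007  P=1,RW=1,US=1,PS=0
  L1 @0x32[0] → 0x33087  P=1,RW=1,US=1,PS=1
  ✓ 0x3308F (huge @L1)  — 2 lookups

Entries read for #2: 2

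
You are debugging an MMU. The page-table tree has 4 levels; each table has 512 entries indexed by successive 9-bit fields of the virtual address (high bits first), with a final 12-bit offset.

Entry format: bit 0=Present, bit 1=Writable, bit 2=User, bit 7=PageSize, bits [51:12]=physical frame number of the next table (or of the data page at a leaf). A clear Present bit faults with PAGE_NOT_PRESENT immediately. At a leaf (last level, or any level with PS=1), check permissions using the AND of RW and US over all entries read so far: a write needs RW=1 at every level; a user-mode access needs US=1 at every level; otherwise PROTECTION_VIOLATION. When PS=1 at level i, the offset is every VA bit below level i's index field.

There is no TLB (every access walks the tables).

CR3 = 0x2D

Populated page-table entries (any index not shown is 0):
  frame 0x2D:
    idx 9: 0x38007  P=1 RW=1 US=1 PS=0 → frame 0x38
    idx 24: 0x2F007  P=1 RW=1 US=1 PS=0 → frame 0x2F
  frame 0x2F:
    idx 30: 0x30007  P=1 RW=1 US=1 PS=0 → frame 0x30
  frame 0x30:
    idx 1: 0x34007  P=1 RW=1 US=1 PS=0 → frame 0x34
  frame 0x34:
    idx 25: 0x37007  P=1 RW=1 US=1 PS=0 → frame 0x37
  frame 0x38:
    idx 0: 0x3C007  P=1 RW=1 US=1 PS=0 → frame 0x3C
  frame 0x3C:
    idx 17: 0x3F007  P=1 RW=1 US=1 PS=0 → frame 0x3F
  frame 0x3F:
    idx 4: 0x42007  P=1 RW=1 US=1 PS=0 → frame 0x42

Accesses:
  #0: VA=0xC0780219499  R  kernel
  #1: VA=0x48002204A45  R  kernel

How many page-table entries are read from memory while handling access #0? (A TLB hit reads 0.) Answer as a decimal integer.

Trace:
#0 VA=0xC0780219499 (r,kernel):
  L0: frame=0x2D idx=24 entry=0x2F007 [P=1 RW=1 US=1 PS=0]
  L1: frame=0x2F idx=30 entry=0x30007 [P=1 RW=1 US=1 PS=0]
  L2: frame=0x30 idx=1 entry=0x34007 [P=1 RW=1 US=1 PS=0]
  L3: frame=0x34 idx=25 entry=0x37007 [P=1 RW=1 US=1 PS=0]
  → PA=0x37499  (4 entries read)
#1 VA=0x48002204A45 (r,kernel):
  L0: frame=0x2D idx=9 entry=0x38007 [P=1 RW=1 US=1 PS=0]
  L1: frame=0x38 idx=0 entry=0x3C007 [P=1 RW=1 US=1 PS=0]
  L2: frame=0x3C idx=17 entry=0x3F007 [P=1 RW=1 US=1 PS=0]
  L3: frame=0x3F idx=4 entry=0x42007 [P=1 RW=1 US=1 PS=0]
  → PA=0x42A45  (4 entries read)

Entries read for #0: 4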